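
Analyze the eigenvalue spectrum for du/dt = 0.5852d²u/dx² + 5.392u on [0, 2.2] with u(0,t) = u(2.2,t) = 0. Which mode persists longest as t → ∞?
Eigenvalues: λₙ = 0.5852n²π²/2.2² - 5.392.
First three modes:
  n=1: λ₁ = 0.5852π²/2.2² - 5.392 ≈ -4.199
  n=2: λ₂ = 2.3408π²/2.2² - 5.392 ≈ -0.619
  n=3: λ₃ = 5.2668π²/2.2² - 5.392 ≈ 5.348
Since 0.5852π²/2.2² ≈ 1.193 < 5.392, λ₁ < 0.
The n=1 mode grows fastest (−λₙ is largest for n=1) → dominates.
Asymptotic: u ~ c₁ sin(πx/2.2) e^{4.199t} (exponential growth at rate −λ₁ ≈ 4.199).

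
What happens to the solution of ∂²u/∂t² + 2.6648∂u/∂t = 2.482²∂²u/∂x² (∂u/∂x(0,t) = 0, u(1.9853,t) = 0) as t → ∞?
u → 0. Damping (γ=2.6648) dissipates energy; oscillations decay exponentially.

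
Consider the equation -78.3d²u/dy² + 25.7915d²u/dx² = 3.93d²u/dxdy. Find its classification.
Rewriting in standard form: 25.7915d²u/dx² - 3.93d²u/dxdy - 78.3d²u/dy² = 0. Hyperbolic. (A = 25.7915, B = -3.93, C = -78.3 gives B² - 4AC = 8093.3427.)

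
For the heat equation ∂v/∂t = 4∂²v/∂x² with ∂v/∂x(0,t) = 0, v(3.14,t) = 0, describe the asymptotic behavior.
v → 0. Heat escapes through the Dirichlet boundary.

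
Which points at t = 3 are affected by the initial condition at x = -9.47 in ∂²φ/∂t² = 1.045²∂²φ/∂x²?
Domain of influence: [-12.605, -6.335]. Data at x = -9.47 spreads outward at speed 1.045.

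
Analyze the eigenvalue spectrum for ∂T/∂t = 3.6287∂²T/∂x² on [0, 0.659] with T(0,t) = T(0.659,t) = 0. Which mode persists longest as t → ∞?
Eigenvalues: λₙ = 3.6287n²π²/0.659².
First three modes:
  n=1: λ₁ = 3.6287π²/0.659² ≈ 82.467
  n=2: λ₂ = 14.5148π²/0.659² ≈ 329.868 (4× faster decay)
  n=3: λ₃ = 32.6583π²/0.659² ≈ 742.203 (9× faster decay)
As t → ∞, higher modes decay exponentially faster. The n=1 mode dominates: T ~ c₁ sin(πx/0.659) e^{-λ₁t}.
Decay rate: λ₁ = 3.6287π²/0.659² ≈ 82.467.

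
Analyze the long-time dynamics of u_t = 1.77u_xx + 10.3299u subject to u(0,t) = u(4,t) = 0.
Long-time behavior: u grows unboundedly. Reaction dominates diffusion (r=10.3299 > κπ²/L²≈1.09); solution grows exponentially.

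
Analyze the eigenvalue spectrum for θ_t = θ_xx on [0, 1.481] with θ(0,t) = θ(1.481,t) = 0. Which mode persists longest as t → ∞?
Eigenvalues: λₙ = n²π²/1.481².
First three modes:
  n=1: λ₁ = π²/1.481² ≈ 4.5
  n=2: λ₂ = 4π²/1.481² ≈ 17.999 (4× faster decay)
  n=3: λ₃ = 9π²/1.481² ≈ 40.498 (9× faster decay)
As t → ∞, higher modes decay exponentially faster. The n=1 mode dominates: θ ~ c₁ sin(πx/1.481) e^{-λ₁t}.
Decay rate: λ₁ = π²/1.481² ≈ 4.5.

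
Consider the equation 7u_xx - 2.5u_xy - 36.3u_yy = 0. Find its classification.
Hyperbolic. (A = 7, B = -2.5, C = -36.3 gives B² - 4AC = 1022.65.)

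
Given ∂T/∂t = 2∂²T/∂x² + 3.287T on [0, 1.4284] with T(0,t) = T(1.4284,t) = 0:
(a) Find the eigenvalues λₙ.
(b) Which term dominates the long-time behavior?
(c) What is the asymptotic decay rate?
Eigenvalues: λₙ = 2n²π²/1.4284² - 3.287.
First three modes:
  n=1: λ₁ = 2π²/1.4284² - 3.287 ≈ 6.388
  n=2: λ₂ = 8π²/1.4284² - 3.287 ≈ 35.411
  n=3: λ₃ = 18π²/1.4284² - 3.287 ≈ 83.784
Since 2π²/1.4284² ≈ 9.675 > 3.287, all λₙ > 0.
The n=1 mode decays slowest → dominates as t → ∞.
Asymptotic: T ~ c₁ sin(πx/1.4284) e^{-λ₁t} with decay rate λ₁ ≈ 6.388.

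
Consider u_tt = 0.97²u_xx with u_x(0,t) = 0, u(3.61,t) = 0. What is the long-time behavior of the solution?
As t → ∞, u oscillates (no decay). Energy is conserved; the solution oscillates indefinitely as standing waves.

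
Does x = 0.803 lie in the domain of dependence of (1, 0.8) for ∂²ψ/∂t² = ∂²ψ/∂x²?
Yes. The domain of dependence is [0.2, 1.8], and 0.803 ∈ [0.2, 1.8].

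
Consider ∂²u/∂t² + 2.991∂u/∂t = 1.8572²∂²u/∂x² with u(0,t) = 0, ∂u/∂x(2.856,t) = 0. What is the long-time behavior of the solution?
As t → ∞, u → 0. Damping (γ=2.991) dissipates energy; oscillations decay exponentially.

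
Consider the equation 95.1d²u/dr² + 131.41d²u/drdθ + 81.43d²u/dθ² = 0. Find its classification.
Elliptic. (A = 95.1, B = 131.41, C = 81.43 gives B² - 4AC = -13707.3839.)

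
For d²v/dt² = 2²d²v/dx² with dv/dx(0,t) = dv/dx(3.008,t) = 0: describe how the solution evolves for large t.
v oscillates about a mean that drifts linearly in t (generically unbounded; no decay). There is no damping, so the nonconstant modes persist as standing waves (energy conserved, no decay). But with Neumann conditions at both ends the constant mode has eigenvalue 0: the spatial mean M(t) of v satisfies M'' = 0, so M(t) = M(0) + M'(0)·t. Unless the initial velocity has zero mean (∫v_t(x,0)dx = 0), the solution grows linearly in t (unbounded, though not exponentially); if it does have zero mean, the solution stays bounded and simply oscillates.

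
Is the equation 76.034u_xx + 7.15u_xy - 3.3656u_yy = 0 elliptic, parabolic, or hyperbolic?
Computing B² - 4AC with A = 76.034, B = 7.15, C = -3.3656: discriminant = 1074.7226216 (positive). Answer: hyperbolic.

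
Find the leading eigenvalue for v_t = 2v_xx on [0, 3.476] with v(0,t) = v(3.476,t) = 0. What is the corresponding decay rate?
Eigenvalues: λₙ = 2n²π²/3.476².
First three modes:
  n=1: λ₁ = 2π²/3.476² ≈ 1.634
  n=2: λ₂ = 8π²/3.476² ≈ 6.535 (4× faster decay)
  n=3: λ₃ = 18π²/3.476² ≈ 14.703 (9× faster decay)
As t → ∞, higher modes decay exponentially faster. The n=1 mode dominates: v ~ c₁ sin(πx/3.476) e^{-λ₁t}.
Decay rate: λ₁ = 2π²/3.476² ≈ 1.634.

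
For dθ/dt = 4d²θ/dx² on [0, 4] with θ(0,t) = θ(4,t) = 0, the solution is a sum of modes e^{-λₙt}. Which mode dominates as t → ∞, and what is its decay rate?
Eigenvalues: λₙ = 4n²π²/4².
First three modes:
  n=1: λ₁ = 4π²/4² ≈ 2.467
  n=2: λ₂ = 16π²/4² ≈ 9.87 (4× faster decay)
  n=3: λ₃ = 36π²/4² ≈ 22.207 (9× faster decay)
As t → ∞, higher modes decay exponentially faster. The n=1 mode dominates: θ ~ c₁ sin(πx/4) e^{-λ₁t}.
Decay rate: λ₁ = 4π²/4² ≈ 2.467.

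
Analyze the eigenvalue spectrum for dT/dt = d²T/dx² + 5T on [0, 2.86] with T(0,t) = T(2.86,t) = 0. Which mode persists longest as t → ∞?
Eigenvalues: λₙ = n²π²/2.86² - 5.
First three modes:
  n=1: λ₁ = π²/2.86² - 5 ≈ -3.793
  n=2: λ₂ = 4π²/2.86² - 5 ≈ -0.174
  n=3: λ₃ = 9π²/2.86² - 5 ≈ 5.86
Since π²/2.86² ≈ 1.207 < 5, λ₁ < 0.
The n=1 mode grows fastest (−λₙ is largest for n=1) → dominates.
Asymptotic: T ~ c₁ sin(πx/2.86) e^{3.793t} (exponential growth at rate −λ₁ ≈ 3.793).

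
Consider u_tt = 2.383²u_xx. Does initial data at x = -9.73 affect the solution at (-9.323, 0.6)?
Yes. The domain of dependence is [-10.7528, -7.8932], and -9.73 ∈ [-10.7528, -7.8932].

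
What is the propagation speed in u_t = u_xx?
Infinite. The heat equation is parabolic, not hyperbolic, so disturbances propagate instantly.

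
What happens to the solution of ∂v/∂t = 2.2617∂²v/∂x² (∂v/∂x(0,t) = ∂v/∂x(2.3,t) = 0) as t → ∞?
v → constant (steady state). Heat is conserved (no flux at boundaries); solution approaches the spatial average.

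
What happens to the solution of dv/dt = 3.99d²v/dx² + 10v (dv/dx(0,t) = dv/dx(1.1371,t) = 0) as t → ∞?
v grows unboundedly. With Neumann BCs the constant mode has diffusion eigenvalue 0, so any r > 0 makes it grow like e^(10t); solution grows exponentially.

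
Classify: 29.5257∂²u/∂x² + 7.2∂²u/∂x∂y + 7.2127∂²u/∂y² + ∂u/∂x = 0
Elliptic (discriminant = -800.00006556).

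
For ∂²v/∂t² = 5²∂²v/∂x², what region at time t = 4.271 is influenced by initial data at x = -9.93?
Domain of influence: [-31.285, 11.425]. Data at x = -9.93 spreads outward at speed 5.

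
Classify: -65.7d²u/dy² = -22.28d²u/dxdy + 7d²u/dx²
Rewriting in standard form: -7d²u/dx² + 22.28d²u/dxdy - 65.7d²u/dy² = 0. Elliptic (discriminant = -1343.2016).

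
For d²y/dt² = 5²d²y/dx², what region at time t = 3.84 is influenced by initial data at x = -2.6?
Domain of influence: [-21.8, 16.6]. Data at x = -2.6 spreads outward at speed 5.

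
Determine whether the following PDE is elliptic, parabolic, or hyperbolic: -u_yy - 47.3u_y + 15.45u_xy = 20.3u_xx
Rewriting in standard form: -20.3u_xx + 15.45u_xy - u_yy - 47.3u_y = 0. Coefficients: A = -20.3, B = 15.45, C = -1. B² - 4AC = 157.5025, which is positive, so the equation is hyperbolic.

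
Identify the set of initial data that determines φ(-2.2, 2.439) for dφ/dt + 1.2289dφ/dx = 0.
A single point: x = -5.1972871. The characteristic through (-2.2, 2.439) is x - 1.2289t = const, so x = -2.2 - 1.2289·2.439 = -5.1972871.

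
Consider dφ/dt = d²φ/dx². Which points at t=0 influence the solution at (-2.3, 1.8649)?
The entire real line. The heat equation has infinite propagation speed: any initial disturbance instantly affects all points (though exponentially small far away).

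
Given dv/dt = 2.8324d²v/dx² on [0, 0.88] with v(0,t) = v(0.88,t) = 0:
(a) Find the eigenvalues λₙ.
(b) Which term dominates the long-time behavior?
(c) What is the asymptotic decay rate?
Eigenvalues: λₙ = 2.8324n²π²/0.88².
First three modes:
  n=1: λ₁ = 2.8324π²/0.88² ≈ 36.098
  n=2: λ₂ = 11.3296π²/0.88² ≈ 144.394 (4× faster decay)
  n=3: λ₃ = 25.4916π²/0.88² ≈ 324.886 (9× faster decay)
As t → ∞, higher modes decay exponentially faster. The n=1 mode dominates: v ~ c₁ sin(πx/0.88) e^{-λ₁t}.
Decay rate: λ₁ = 2.8324π²/0.88² ≈ 36.098.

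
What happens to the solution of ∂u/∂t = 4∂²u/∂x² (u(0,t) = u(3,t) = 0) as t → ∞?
u → 0. Heat diffuses out through both boundaries.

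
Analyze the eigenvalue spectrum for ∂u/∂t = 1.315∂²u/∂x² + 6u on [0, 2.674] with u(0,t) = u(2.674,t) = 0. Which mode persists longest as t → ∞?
Eigenvalues: λₙ = 1.315n²π²/2.674² - 6.
First three modes:
  n=1: λ₁ = 1.315π²/2.674² - 6 ≈ -4.185
  n=2: λ₂ = 5.26π²/2.674² - 6 ≈ 1.26
  n=3: λ₃ = 11.835π²/2.674² - 6 ≈ 10.336
Since 1.315π²/2.674² ≈ 1.815 < 6, λ₁ < 0.
The n=1 mode grows fastest (−λₙ is largest for n=1) → dominates.
Asymptotic: u ~ c₁ sin(πx/2.674) e^{4.185t} (exponential growth at rate −λ₁ ≈ 4.185).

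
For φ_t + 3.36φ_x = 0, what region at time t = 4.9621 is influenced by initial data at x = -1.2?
At x = 15.472656. The characteristic carries data from (-1.2, 0) to (15.472656, 4.9621).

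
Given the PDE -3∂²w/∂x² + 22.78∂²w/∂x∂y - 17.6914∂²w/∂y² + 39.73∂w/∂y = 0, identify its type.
The second-order coefficients are A = -3, B = 22.78, C = -17.6914. Since B² - 4AC = 306.6316 > 0, this is a hyperbolic PDE.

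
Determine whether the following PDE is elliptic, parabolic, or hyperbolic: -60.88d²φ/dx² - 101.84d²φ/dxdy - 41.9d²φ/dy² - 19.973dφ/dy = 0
Coefficients: A = -60.88, B = -101.84, C = -41.9. B² - 4AC = 167.8976, which is positive, so the equation is hyperbolic.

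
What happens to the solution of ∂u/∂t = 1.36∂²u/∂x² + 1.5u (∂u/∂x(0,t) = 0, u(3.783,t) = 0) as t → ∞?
u grows unboundedly. Reaction dominates diffusion (r=1.5 > κπ²/(4L²)≈0.23); solution grows exponentially.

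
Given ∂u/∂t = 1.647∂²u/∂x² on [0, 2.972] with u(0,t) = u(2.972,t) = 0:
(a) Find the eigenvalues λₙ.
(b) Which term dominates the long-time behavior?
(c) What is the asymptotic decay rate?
Eigenvalues: λₙ = 1.647n²π²/2.972².
First three modes:
  n=1: λ₁ = 1.647π²/2.972² ≈ 1.84
  n=2: λ₂ = 6.588π²/2.972² ≈ 7.361 (4× faster decay)
  n=3: λ₃ = 14.823π²/2.972² ≈ 16.563 (9× faster decay)
As t → ∞, higher modes decay exponentially faster. The n=1 mode dominates: u ~ c₁ sin(πx/2.972) e^{-λ₁t}.
Decay rate: λ₁ = 1.647π²/2.972² ≈ 1.84.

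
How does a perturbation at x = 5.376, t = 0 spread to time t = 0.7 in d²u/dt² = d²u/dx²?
Domain of influence: [4.676, 6.076]. Data at x = 5.376 spreads outward at speed 1.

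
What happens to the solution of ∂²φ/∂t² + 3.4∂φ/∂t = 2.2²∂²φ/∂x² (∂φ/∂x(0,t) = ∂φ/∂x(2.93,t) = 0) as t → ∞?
φ → constant (steady state). Damping (γ=3.4) dissipates the nonconstant modes; with Neumann BCs the spatial average obeys M''+γM'=0 and tends to a finite limit.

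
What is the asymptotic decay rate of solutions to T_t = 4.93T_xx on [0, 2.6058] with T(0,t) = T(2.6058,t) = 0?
Eigenvalues: λₙ = 4.93n²π²/2.6058².
First three modes:
  n=1: λ₁ = 4.93π²/2.6058² ≈ 7.166
  n=2: λ₂ = 19.72π²/2.6058² ≈ 28.663 (4× faster decay)
  n=3: λ₃ = 44.37π²/2.6058² ≈ 64.492 (9× faster decay)
As t → ∞, higher modes decay exponentially faster. The n=1 mode dominates: T ~ c₁ sin(πx/2.6058) e^{-λ₁t}.
Decay rate: λ₁ = 4.93π²/2.6058² ≈ 7.166.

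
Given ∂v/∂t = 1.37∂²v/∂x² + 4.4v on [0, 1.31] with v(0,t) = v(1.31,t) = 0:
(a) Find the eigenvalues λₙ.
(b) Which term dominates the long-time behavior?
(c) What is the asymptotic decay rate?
Eigenvalues: λₙ = 1.37n²π²/1.31² - 4.4.
First three modes:
  n=1: λ₁ = 1.37π²/1.31² - 4.4 ≈ 3.479
  n=2: λ₂ = 5.48π²/1.31² - 4.4 ≈ 27.116
  n=3: λ₃ = 12.33π²/1.31² - 4.4 ≈ 66.512
Since 1.37π²/1.31² ≈ 7.879 > 4.4, all λₙ > 0.
The n=1 mode decays slowest → dominates as t → ∞.
Asymptotic: v ~ c₁ sin(πx/1.31) e^{-λ₁t} with decay rate λ₁ ≈ 3.479.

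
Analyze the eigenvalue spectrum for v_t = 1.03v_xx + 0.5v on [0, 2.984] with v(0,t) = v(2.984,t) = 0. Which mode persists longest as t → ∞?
Eigenvalues: λₙ = 1.03n²π²/2.984² - 0.5.
First three modes:
  n=1: λ₁ = 1.03π²/2.984² - 0.5 ≈ 0.642
  n=2: λ₂ = 4.12π²/2.984² - 0.5 ≈ 4.067
  n=3: λ₃ = 9.27π²/2.984² - 0.5 ≈ 9.775
Since 1.03π²/2.984² ≈ 1.142 > 0.5, all λₙ > 0.
The n=1 mode decays slowest → dominates as t → ∞.
Asymptotic: v ~ c₁ sin(πx/2.984) e^{-λ₁t} with decay rate λ₁ ≈ 0.642.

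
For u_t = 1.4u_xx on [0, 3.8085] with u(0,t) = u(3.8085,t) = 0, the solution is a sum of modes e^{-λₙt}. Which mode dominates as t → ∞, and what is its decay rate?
Eigenvalues: λₙ = 1.4n²π²/3.8085².
First three modes:
  n=1: λ₁ = 1.4π²/3.8085² ≈ 0.953
  n=2: λ₂ = 5.6π²/3.8085² ≈ 3.81 (4× faster decay)
  n=3: λ₃ = 12.6π²/3.8085² ≈ 8.574 (9× faster decay)
As t → ∞, higher modes decay exponentially faster. The n=1 mode dominates: u ~ c₁ sin(πx/3.8085) e^{-λ₁t}.
Decay rate: λ₁ = 1.4π²/3.8085² ≈ 0.953.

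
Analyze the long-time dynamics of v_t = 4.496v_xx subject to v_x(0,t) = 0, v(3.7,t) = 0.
Long-time behavior: v → 0. Heat escapes through the Dirichlet boundary.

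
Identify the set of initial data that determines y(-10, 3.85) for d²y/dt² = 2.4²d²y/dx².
Domain of dependence: [-19.24, -0.76]. Signals travel at speed 2.4, so data within |x - -10| ≤ 2.4·3.85 = 9.24 can reach the point.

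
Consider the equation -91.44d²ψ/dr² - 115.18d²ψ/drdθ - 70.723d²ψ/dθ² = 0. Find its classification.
Elliptic. (A = -91.44, B = -115.18, C = -70.723 gives B² - 4AC = -12601.21208.)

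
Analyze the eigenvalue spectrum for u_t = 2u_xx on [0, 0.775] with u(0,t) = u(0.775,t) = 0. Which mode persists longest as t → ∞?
Eigenvalues: λₙ = 2n²π²/0.775².
First three modes:
  n=1: λ₁ = 2π²/0.775² ≈ 32.864
  n=2: λ₂ = 8π²/0.775² ≈ 131.458 (4× faster decay)
  n=3: λ₃ = 18π²/0.775² ≈ 295.78 (9× faster decay)
As t → ∞, higher modes decay exponentially faster. The n=1 mode dominates: u ~ c₁ sin(πx/0.775) e^{-λ₁t}.
Decay rate: λ₁ = 2π²/0.775² ≈ 32.864.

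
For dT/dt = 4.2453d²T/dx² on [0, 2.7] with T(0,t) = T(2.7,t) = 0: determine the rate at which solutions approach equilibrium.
Eigenvalues: λₙ = 4.2453n²π²/2.7².
First three modes:
  n=1: λ₁ = 4.2453π²/2.7² ≈ 5.748
  n=2: λ₂ = 16.9812π²/2.7² ≈ 22.99 (4× faster decay)
  n=3: λ₃ = 38.2077π²/2.7² ≈ 51.728 (9× faster decay)
As t → ∞, higher modes decay exponentially faster. The n=1 mode dominates: T ~ c₁ sin(πx/2.7) e^{-λ₁t}.
Decay rate: λ₁ = 4.2453π²/2.7² ≈ 5.748.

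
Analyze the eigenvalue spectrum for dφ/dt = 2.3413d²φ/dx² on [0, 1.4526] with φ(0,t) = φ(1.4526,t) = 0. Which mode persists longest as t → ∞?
Eigenvalues: λₙ = 2.3413n²π²/1.4526².
First three modes:
  n=1: λ₁ = 2.3413π²/1.4526² ≈ 10.951
  n=2: λ₂ = 9.3652π²/1.4526² ≈ 43.805 (4× faster decay)
  n=3: λ₃ = 21.0717π²/1.4526² ≈ 98.561 (9× faster decay)
As t → ∞, higher modes decay exponentially faster. The n=1 mode dominates: φ ~ c₁ sin(πx/1.4526) e^{-λ₁t}.
Decay rate: λ₁ = 2.3413π²/1.4526² ≈ 10.951.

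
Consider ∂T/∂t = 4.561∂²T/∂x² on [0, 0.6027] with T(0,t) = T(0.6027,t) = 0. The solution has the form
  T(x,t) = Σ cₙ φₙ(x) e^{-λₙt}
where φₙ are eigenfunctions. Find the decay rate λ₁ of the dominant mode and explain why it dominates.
Eigenvalues: λₙ = 4.561n²π²/0.6027².
First three modes:
  n=1: λ₁ = 4.561π²/0.6027² ≈ 123.925
  n=2: λ₂ = 18.244π²/0.6027² ≈ 495.698 (4× faster decay)
  n=3: λ₃ = 41.049π²/0.6027² ≈ 1115.321 (9× faster decay)
As t → ∞, higher modes decay exponentially faster. The n=1 mode dominates: T ~ c₁ sin(πx/0.6027) e^{-λ₁t}.
Decay rate: λ₁ = 4.561π²/0.6027² ≈ 123.925.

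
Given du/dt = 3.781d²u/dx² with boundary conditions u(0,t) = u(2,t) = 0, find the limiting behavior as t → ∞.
u → 0. Heat diffuses out through both boundaries.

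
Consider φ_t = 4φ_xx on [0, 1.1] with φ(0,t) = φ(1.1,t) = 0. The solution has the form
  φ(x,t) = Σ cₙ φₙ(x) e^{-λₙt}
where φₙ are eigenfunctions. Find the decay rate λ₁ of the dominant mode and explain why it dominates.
Eigenvalues: λₙ = 4n²π²/1.1².
First three modes:
  n=1: λ₁ = 4π²/1.1² ≈ 32.627
  n=2: λ₂ = 16π²/1.1² ≈ 130.507 (4× faster decay)
  n=3: λ₃ = 36π²/1.1² ≈ 293.641 (9× faster decay)
As t → ∞, higher modes decay exponentially faster. The n=1 mode dominates: φ ~ c₁ sin(πx/1.1) e^{-λ₁t}.
Decay rate: λ₁ = 4π²/1.1² ≈ 32.627.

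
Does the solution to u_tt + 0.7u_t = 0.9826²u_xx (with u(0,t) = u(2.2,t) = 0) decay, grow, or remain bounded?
u → 0. Damping (γ=0.7) dissipates energy; oscillations decay exponentially.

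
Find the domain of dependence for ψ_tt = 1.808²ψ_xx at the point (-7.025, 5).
Domain of dependence: [-16.065, 2.015]. Signals travel at speed 1.808, so data within |x - -7.025| ≤ 1.808·5 = 9.04 can reach the point.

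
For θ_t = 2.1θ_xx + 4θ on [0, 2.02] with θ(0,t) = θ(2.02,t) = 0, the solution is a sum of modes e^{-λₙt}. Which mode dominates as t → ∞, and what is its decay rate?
Eigenvalues: λₙ = 2.1n²π²/2.02² - 4.
First three modes:
  n=1: λ₁ = 2.1π²/2.02² - 4 ≈ 1.079
  n=2: λ₂ = 8.4π²/2.02² - 4 ≈ 16.318
  n=3: λ₃ = 18.9π²/2.02² - 4 ≈ 41.715
Since 2.1π²/2.02² ≈ 5.079 > 4, all λₙ > 0.
The n=1 mode decays slowest → dominates as t → ∞.
Asymptotic: θ ~ c₁ sin(πx/2.02) e^{-λ₁t} with decay rate λ₁ ≈ 1.079.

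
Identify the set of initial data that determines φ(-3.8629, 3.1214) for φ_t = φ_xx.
The entire real line. The heat equation has infinite propagation speed: any initial disturbance instantly affects all points (though exponentially small far away).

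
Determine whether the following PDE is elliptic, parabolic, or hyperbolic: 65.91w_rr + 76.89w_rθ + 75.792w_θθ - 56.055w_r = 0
Coefficients: A = 65.91, B = 76.89, C = 75.792. B² - 4AC = -14069.73078, which is negative, so the equation is elliptic.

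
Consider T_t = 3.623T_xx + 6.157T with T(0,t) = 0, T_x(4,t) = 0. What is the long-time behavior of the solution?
As t → ∞, T grows unboundedly. Reaction dominates diffusion (r=6.157 > κπ²/(4L²)≈0.56); solution grows exponentially.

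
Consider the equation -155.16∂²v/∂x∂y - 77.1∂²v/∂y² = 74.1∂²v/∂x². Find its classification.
Rewriting in standard form: -74.1∂²v/∂x² - 155.16∂²v/∂x∂y - 77.1∂²v/∂y² = 0. Hyperbolic. (A = -74.1, B = -155.16, C = -77.1 gives B² - 4AC = 1222.1856.)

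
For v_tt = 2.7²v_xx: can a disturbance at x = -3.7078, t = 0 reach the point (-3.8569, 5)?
Yes. The domain of dependence is [-17.3569, 9.6431], and -3.7078 ∈ [-17.3569, 9.6431].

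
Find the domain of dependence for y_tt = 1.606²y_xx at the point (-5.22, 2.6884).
Domain of dependence: [-9.5375704, -0.9024296]. Signals travel at speed 1.606, so data within |x - -5.22| ≤ 1.606·2.6884 = 4.3175704 can reach the point.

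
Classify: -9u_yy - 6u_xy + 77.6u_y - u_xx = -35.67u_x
Rewriting in standard form: -u_xx - 6u_xy - 9u_yy + 35.67u_x + 77.6u_y = 0. Parabolic (discriminant = 0).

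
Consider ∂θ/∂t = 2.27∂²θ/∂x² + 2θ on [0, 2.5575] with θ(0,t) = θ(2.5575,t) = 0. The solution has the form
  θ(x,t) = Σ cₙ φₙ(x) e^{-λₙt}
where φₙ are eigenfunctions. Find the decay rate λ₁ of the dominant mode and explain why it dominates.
Eigenvalues: λₙ = 2.27n²π²/2.5575² - 2.
First three modes:
  n=1: λ₁ = 2.27π²/2.5575² - 2 ≈ 1.425
  n=2: λ₂ = 9.08π²/2.5575² - 2 ≈ 11.701
  n=3: λ₃ = 20.43π²/2.5575² - 2 ≈ 28.827
Since 2.27π²/2.5575² ≈ 3.425 > 2, all λₙ > 0.
The n=1 mode decays slowest → dominates as t → ∞.
Asymptotic: θ ~ c₁ sin(πx/2.5575) e^{-λ₁t} with decay rate λ₁ ≈ 1.425.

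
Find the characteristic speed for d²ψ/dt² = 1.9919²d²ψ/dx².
Speed = 1.9919. Information travels along characteristics x = x₀ ± 1.9919t.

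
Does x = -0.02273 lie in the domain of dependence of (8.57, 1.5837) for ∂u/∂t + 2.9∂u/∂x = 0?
No. Only data at x = 3.97727 affects (8.57, 1.5837). Advection has one-way propagation along characteristics.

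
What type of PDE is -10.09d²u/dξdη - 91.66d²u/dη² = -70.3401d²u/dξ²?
Rewriting in standard form: 70.3401d²u/dξ² - 10.09d²u/dξdη - 91.66d²u/dη² = 0. With A = 70.3401, B = -10.09, C = -91.66, the discriminant is 25891.302364. This is a hyperbolic PDE.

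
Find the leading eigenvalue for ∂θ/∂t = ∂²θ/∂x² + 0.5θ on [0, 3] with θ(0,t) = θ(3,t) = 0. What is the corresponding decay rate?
Eigenvalues: λₙ = n²π²/3² - 0.5.
First three modes:
  n=1: λ₁ = π²/3² - 0.5 ≈ 0.597
  n=2: λ₂ = 4π²/3² - 0.5 ≈ 3.886
  n=3: λ₃ = 9π²/3² - 0.5 ≈ 9.37
Since π²/3² ≈ 1.097 > 0.5, all λₙ > 0.
The n=1 mode decays slowest → dominates as t → ∞.
Asymptotic: θ ~ c₁ sin(πx/3) e^{-λ₁t} with decay rate λ₁ ≈ 0.597.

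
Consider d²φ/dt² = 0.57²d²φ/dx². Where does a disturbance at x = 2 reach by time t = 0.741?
Domain of influence: [1.57763, 2.42237]. Data at x = 2 spreads outward at speed 0.57.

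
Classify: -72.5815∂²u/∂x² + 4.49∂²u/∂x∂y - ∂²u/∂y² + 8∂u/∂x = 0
Elliptic (discriminant = -270.1659).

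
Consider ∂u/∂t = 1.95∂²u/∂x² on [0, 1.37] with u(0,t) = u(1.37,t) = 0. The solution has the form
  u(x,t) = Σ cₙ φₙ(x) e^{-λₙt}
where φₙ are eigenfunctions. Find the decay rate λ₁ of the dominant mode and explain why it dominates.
Eigenvalues: λₙ = 1.95n²π²/1.37².
First three modes:
  n=1: λ₁ = 1.95π²/1.37² ≈ 10.254
  n=2: λ₂ = 7.8π²/1.37² ≈ 41.016 (4× faster decay)
  n=3: λ₃ = 17.55π²/1.37² ≈ 92.286 (9× faster decay)
As t → ∞, higher modes decay exponentially faster. The n=1 mode dominates: u ~ c₁ sin(πx/1.37) e^{-λ₁t}.
Decay rate: λ₁ = 1.95π²/1.37² ≈ 10.254.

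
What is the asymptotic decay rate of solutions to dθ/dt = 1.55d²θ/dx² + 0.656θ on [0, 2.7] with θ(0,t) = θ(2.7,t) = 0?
Eigenvalues: λₙ = 1.55n²π²/2.7² - 0.656.
First three modes:
  n=1: λ₁ = 1.55π²/2.7² - 0.656 ≈ 1.442
  n=2: λ₂ = 6.2π²/2.7² - 0.656 ≈ 7.738
  n=3: λ₃ = 13.95π²/2.7² - 0.656 ≈ 18.23
Since 1.55π²/2.7² ≈ 2.098 > 0.656, all λₙ > 0.
The n=1 mode decays slowest → dominates as t → ∞.
Asymptotic: θ ~ c₁ sin(πx/2.7) e^{-λ₁t} with decay rate λ₁ ≈ 1.442.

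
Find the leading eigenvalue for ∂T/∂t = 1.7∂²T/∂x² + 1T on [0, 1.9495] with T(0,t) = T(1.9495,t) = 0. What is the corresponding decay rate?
Eigenvalues: λₙ = 1.7n²π²/1.9495² - 1.
First three modes:
  n=1: λ₁ = 1.7π²/1.9495² - 1 ≈ 3.415
  n=2: λ₂ = 6.8π²/1.9495² - 1 ≈ 16.659
  n=3: λ₃ = 15.3π²/1.9495² - 1 ≈ 38.732
Since 1.7π²/1.9495² ≈ 4.415 > 1, all λₙ > 0.
The n=1 mode decays slowest → dominates as t → ∞.
Asymptotic: T ~ c₁ sin(πx/1.9495) e^{-λ₁t} with decay rate λ₁ ≈ 3.415.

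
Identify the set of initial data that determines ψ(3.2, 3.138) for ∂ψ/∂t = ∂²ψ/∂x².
The entire real line. The heat equation has infinite propagation speed: any initial disturbance instantly affects all points (though exponentially small far away).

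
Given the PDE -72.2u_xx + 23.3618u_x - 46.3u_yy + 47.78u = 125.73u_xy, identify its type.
Rewriting in standard form: -72.2u_xx - 125.73u_xy - 46.3u_yy + 23.3618u_x + 47.78u = 0. The second-order coefficients are A = -72.2, B = -125.73, C = -46.3. Since B² - 4AC = 2436.5929 > 0, this is a hyperbolic PDE.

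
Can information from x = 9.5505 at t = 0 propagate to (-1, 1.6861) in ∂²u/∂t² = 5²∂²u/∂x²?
No. The domain of dependence is [-9.4305, 7.4305], and 9.5505 is outside this interval.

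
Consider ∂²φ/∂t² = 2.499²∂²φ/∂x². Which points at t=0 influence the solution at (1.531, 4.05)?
Domain of dependence: [-8.58995, 11.65195]. Signals travel at speed 2.499, so data within |x - 1.531| ≤ 2.499·4.05 = 10.12095 can reach the point.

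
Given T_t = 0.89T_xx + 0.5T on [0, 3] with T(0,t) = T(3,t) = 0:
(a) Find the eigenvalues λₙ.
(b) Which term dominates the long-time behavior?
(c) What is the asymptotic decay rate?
Eigenvalues: λₙ = 0.89n²π²/3² - 0.5.
First three modes:
  n=1: λ₁ = 0.89π²/3² - 0.5 ≈ 0.476
  n=2: λ₂ = 3.56π²/3² - 0.5 ≈ 3.404
  n=3: λ₃ = 8.01π²/3² - 0.5 ≈ 8.284
Since 0.89π²/3² ≈ 0.976 > 0.5, all λₙ > 0.
The n=1 mode decays slowest → dominates as t → ∞.
Asymptotic: T ~ c₁ sin(πx/3) e^{-λ₁t} with decay rate λ₁ ≈ 0.476.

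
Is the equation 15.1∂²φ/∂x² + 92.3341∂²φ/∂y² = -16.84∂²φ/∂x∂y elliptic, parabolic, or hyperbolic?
Rewriting in standard form: 15.1∂²φ/∂x² + 16.84∂²φ/∂x∂y + 92.3341∂²φ/∂y² = 0. Computing B² - 4AC with A = 15.1, B = 16.84, C = 92.3341: discriminant = -5293.39404 (negative). Answer: elliptic.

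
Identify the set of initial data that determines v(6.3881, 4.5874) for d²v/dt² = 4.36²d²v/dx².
Domain of dependence: [-13.612964, 26.389164]. Signals travel at speed 4.36, so data within |x - 6.3881| ≤ 4.36·4.5874 = 20.001064 can reach the point.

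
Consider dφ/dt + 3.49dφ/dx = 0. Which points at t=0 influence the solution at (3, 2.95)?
A single point: x = -7.2955. The characteristic through (3, 2.95) is x - 3.49t = const, so x = 3 - 3.49·2.95 = -7.2955.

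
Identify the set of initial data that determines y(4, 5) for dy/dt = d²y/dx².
The entire real line. The heat equation has infinite propagation speed: any initial disturbance instantly affects all points (though exponentially small far away).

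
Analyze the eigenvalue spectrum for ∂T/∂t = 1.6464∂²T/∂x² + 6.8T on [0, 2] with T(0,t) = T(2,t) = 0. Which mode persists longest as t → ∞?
Eigenvalues: λₙ = 1.6464n²π²/2² - 6.8.
First three modes:
  n=1: λ₁ = 1.6464π²/2² - 6.8 ≈ -2.738
  n=2: λ₂ = 6.5856π²/2² - 6.8 ≈ 9.449
  n=3: λ₃ = 14.8176π²/2² - 6.8 ≈ 29.761
Since 1.6464π²/2² ≈ 4.062 < 6.8, λ₁ < 0.
The n=1 mode grows fastest (−λₙ is largest for n=1) → dominates.
Asymptotic: T ~ c₁ sin(πx/2) e^{2.738t} (exponential growth at rate −λ₁ ≈ 2.738).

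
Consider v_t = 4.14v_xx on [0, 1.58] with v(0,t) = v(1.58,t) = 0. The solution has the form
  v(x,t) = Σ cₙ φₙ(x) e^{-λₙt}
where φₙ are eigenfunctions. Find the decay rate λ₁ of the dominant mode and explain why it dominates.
Eigenvalues: λₙ = 4.14n²π²/1.58².
First three modes:
  n=1: λ₁ = 4.14π²/1.58² ≈ 16.368
  n=2: λ₂ = 16.56π²/1.58² ≈ 65.471 (4× faster decay)
  n=3: λ₃ = 37.26π²/1.58² ≈ 147.309 (9× faster decay)
As t → ∞, higher modes decay exponentially faster. The n=1 mode dominates: v ~ c₁ sin(πx/1.58) e^{-λ₁t}.
Decay rate: λ₁ = 4.14π²/1.58² ≈ 16.368.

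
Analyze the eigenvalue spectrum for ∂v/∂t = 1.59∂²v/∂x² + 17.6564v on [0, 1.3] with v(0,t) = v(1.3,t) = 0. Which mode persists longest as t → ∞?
Eigenvalues: λₙ = 1.59n²π²/1.3² - 17.6564.
First three modes:
  n=1: λ₁ = 1.59π²/1.3² - 17.6564 ≈ -8.371
  n=2: λ₂ = 6.36π²/1.3² - 17.6564 ≈ 19.486
  n=3: λ₃ = 14.31π²/1.3² - 17.6564 ≈ 65.914
Since 1.59π²/1.3² ≈ 9.286 < 17.6564, λ₁ < 0.
The n=1 mode grows fastest (−λₙ is largest for n=1) → dominates.
Asymptotic: v ~ c₁ sin(πx/1.3) e^{8.371t} (exponential growth at rate −λ₁ ≈ 8.371).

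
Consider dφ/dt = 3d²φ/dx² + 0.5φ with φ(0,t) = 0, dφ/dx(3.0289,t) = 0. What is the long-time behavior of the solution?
As t → ∞, φ → 0. Diffusion dominates reaction (r=0.5 < κπ²/(4L²)≈0.81); solution decays.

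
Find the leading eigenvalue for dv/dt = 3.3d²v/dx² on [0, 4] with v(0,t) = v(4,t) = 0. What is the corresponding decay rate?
Eigenvalues: λₙ = 3.3n²π²/4².
First three modes:
  n=1: λ₁ = 3.3π²/4² ≈ 2.036
  n=2: λ₂ = 13.2π²/4² ≈ 8.142 (4× faster decay)
  n=3: λ₃ = 29.7π²/4² ≈ 18.32 (9× faster decay)
As t → ∞, higher modes decay exponentially faster. The n=1 mode dominates: v ~ c₁ sin(πx/4) e^{-λ₁t}.
Decay rate: λ₁ = 3.3π²/4² ≈ 2.036.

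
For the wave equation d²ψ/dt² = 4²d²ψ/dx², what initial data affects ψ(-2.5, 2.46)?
Domain of dependence: [-12.34, 7.34]. Signals travel at speed 4, so data within |x - -2.5| ≤ 4·2.46 = 9.84 can reach the point.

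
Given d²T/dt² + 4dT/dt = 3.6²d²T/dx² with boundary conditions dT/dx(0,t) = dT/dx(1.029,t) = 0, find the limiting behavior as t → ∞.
T → constant (steady state). Damping (γ=4) dissipates the nonconstant modes; with Neumann BCs the spatial average obeys M''+γM'=0 and tends to a finite limit.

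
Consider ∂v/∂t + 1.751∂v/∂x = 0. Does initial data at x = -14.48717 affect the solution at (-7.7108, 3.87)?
Yes. The characteristic through (-7.7108, 3.87) passes through x = -14.48717.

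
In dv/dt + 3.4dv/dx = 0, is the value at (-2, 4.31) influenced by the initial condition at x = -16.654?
Yes. The characteristic through (-2, 4.31) passes through x = -16.654.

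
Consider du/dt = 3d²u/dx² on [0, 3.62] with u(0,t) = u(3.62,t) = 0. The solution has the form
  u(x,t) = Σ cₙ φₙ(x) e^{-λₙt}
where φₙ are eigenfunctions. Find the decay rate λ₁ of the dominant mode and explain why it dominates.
Eigenvalues: λₙ = 3n²π²/3.62².
First three modes:
  n=1: λ₁ = 3π²/3.62² ≈ 2.259
  n=2: λ₂ = 12π²/3.62² ≈ 9.038 (4× faster decay)
  n=3: λ₃ = 27π²/3.62² ≈ 20.335 (9× faster decay)
As t → ∞, higher modes decay exponentially faster. The n=1 mode dominates: u ~ c₁ sin(πx/3.62) e^{-λ₁t}.
Decay rate: λ₁ = 3π²/3.62² ≈ 2.259.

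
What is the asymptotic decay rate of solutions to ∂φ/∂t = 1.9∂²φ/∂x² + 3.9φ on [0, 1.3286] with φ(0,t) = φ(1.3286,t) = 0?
Eigenvalues: λₙ = 1.9n²π²/1.3286² - 3.9.
First three modes:
  n=1: λ₁ = 1.9π²/1.3286² - 3.9 ≈ 6.723
  n=2: λ₂ = 7.6π²/1.3286² - 3.9 ≈ 38.594
  n=3: λ₃ = 17.1π²/1.3286² - 3.9 ≈ 91.711
Since 1.9π²/1.3286² ≈ 10.623 > 3.9, all λₙ > 0.
The n=1 mode decays slowest → dominates as t → ∞.
Asymptotic: φ ~ c₁ sin(πx/1.3286) e^{-λ₁t} with decay rate λ₁ ≈ 6.723.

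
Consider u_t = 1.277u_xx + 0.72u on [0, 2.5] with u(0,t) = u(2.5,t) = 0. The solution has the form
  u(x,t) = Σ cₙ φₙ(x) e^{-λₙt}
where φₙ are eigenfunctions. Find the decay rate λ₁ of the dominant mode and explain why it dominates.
Eigenvalues: λₙ = 1.277n²π²/2.5² - 0.72.
First three modes:
  n=1: λ₁ = 1.277π²/2.5² - 0.72 ≈ 1.297
  n=2: λ₂ = 5.108π²/2.5² - 0.72 ≈ 7.346
  n=3: λ₃ = 11.493π²/2.5² - 0.72 ≈ 17.429
Since 1.277π²/2.5² ≈ 2.017 > 0.72, all λₙ > 0.
The n=1 mode decays slowest → dominates as t → ∞.
Asymptotic: u ~ c₁ sin(πx/2.5) e^{-λ₁t} with decay rate λ₁ ≈ 1.297.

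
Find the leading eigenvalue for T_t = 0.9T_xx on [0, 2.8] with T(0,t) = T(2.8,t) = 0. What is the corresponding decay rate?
Eigenvalues: λₙ = 0.9n²π²/2.8².
First three modes:
  n=1: λ₁ = 0.9π²/2.8² ≈ 1.133
  n=2: λ₂ = 3.6π²/2.8² ≈ 4.532 (4× faster decay)
  n=3: λ₃ = 8.1π²/2.8² ≈ 10.197 (9× faster decay)
As t → ∞, higher modes decay exponentially faster. The n=1 mode dominates: T ~ c₁ sin(πx/2.8) e^{-λ₁t}.
Decay rate: λ₁ = 0.9π²/2.8² ≈ 1.133.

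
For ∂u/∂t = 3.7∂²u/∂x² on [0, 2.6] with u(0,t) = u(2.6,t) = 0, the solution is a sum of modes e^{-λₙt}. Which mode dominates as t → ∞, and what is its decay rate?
Eigenvalues: λₙ = 3.7n²π²/2.6².
First three modes:
  n=1: λ₁ = 3.7π²/2.6² ≈ 5.402
  n=2: λ₂ = 14.8π²/2.6² ≈ 21.608 (4× faster decay)
  n=3: λ₃ = 33.3π²/2.6² ≈ 48.618 (9× faster decay)
As t → ∞, higher modes decay exponentially faster. The n=1 mode dominates: u ~ c₁ sin(πx/2.6) e^{-λ₁t}.
Decay rate: λ₁ = 3.7π²/2.6² ≈ 5.402.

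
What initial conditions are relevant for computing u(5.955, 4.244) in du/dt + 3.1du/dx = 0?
A single point: x = -7.2014. The characteristic through (5.955, 4.244) is x - 3.1t = const, so x = 5.955 - 3.1·4.244 = -7.2014.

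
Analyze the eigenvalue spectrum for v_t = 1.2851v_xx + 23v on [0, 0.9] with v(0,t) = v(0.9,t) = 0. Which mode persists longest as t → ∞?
Eigenvalues: λₙ = 1.2851n²π²/0.9² - 23.
First three modes:
  n=1: λ₁ = 1.2851π²/0.9² - 23 ≈ -7.341
  n=2: λ₂ = 5.1404π²/0.9² - 23 ≈ 39.634
  n=3: λ₃ = 11.5659π²/0.9² - 23 ≈ 117.927
Since 1.2851π²/0.9² ≈ 15.659 < 23, λ₁ < 0.
The n=1 mode grows fastest (−λₙ is largest for n=1) → dominates.
Asymptotic: v ~ c₁ sin(πx/0.9) e^{7.341t} (exponential growth at rate −λ₁ ≈ 7.341).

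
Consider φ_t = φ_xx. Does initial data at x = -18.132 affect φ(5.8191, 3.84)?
Yes, for any finite x. The heat equation has infinite propagation speed, so all initial data affects all points at any t > 0.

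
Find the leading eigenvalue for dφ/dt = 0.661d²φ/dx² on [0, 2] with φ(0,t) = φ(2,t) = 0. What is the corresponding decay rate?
Eigenvalues: λₙ = 0.661n²π²/2².
First three modes:
  n=1: λ₁ = 0.661π²/2² ≈ 1.631
  n=2: λ₂ = 2.644π²/2² ≈ 6.524 (4× faster decay)
  n=3: λ₃ = 5.949π²/2² ≈ 14.679 (9× faster decay)
As t → ∞, higher modes decay exponentially faster. The n=1 mode dominates: φ ~ c₁ sin(πx/2) e^{-λ₁t}.
Decay rate: λ₁ = 0.661π²/2² ≈ 1.631.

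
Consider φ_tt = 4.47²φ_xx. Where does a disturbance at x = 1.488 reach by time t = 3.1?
Domain of influence: [-12.369, 15.345]. Data at x = 1.488 spreads outward at speed 4.47.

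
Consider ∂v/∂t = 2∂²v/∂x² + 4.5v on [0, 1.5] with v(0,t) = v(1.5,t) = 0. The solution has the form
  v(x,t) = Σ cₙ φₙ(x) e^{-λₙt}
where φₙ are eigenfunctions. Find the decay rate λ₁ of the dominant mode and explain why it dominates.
Eigenvalues: λₙ = 2n²π²/1.5² - 4.5.
First three modes:
  n=1: λ₁ = 2π²/1.5² - 4.5 ≈ 4.273
  n=2: λ₂ = 8π²/1.5² - 4.5 ≈ 30.592
  n=3: λ₃ = 18π²/1.5² - 4.5 ≈ 74.457
Since 2π²/1.5² ≈ 8.773 > 4.5, all λₙ > 0.
The n=1 mode decays slowest → dominates as t → ∞.
Asymptotic: v ~ c₁ sin(πx/1.5) e^{-λ₁t} with decay rate λ₁ ≈ 4.273.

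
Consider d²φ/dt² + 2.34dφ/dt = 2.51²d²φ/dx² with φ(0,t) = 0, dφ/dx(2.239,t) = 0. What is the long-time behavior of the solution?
As t → ∞, φ → 0. Damping (γ=2.34) dissipates energy; oscillations decay exponentially.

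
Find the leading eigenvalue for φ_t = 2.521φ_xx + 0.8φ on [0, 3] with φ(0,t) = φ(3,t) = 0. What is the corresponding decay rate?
Eigenvalues: λₙ = 2.521n²π²/3² - 0.8.
First three modes:
  n=1: λ₁ = 2.521π²/3² - 0.8 ≈ 1.965
  n=2: λ₂ = 10.084π²/3² - 0.8 ≈ 10.258
  n=3: λ₃ = 22.689π²/3² - 0.8 ≈ 24.081
Since 2.521π²/3² ≈ 2.765 > 0.8, all λₙ > 0.
The n=1 mode decays slowest → dominates as t → ∞.
Asymptotic: φ ~ c₁ sin(πx/3) e^{-λ₁t} with decay rate λ₁ ≈ 1.965.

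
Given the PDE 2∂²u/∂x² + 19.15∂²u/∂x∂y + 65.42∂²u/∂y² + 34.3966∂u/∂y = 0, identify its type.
The second-order coefficients are A = 2, B = 19.15, C = 65.42. Since B² - 4AC = -156.6375 < 0, this is an elliptic PDE.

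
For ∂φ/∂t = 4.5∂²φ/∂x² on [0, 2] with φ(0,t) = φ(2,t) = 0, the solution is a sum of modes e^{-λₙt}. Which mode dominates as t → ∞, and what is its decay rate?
Eigenvalues: λₙ = 4.5n²π²/2².
First three modes:
  n=1: λ₁ = 4.5π²/2² ≈ 11.103
  n=2: λ₂ = 18π²/2² ≈ 44.413 (4× faster decay)
  n=3: λ₃ = 40.5π²/2² ≈ 99.93 (9× faster decay)
As t → ∞, higher modes decay exponentially faster. The n=1 mode dominates: φ ~ c₁ sin(πx/2) e^{-λ₁t}.
Decay rate: λ₁ = 4.5π²/2² ≈ 11.103.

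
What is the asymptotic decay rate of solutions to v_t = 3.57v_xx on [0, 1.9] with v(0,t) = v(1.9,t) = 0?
Eigenvalues: λₙ = 3.57n²π²/1.9².
First three modes:
  n=1: λ₁ = 3.57π²/1.9² ≈ 9.76
  n=2: λ₂ = 14.28π²/1.9² ≈ 39.041 (4× faster decay)
  n=3: λ₃ = 32.13π²/1.9² ≈ 87.842 (9× faster decay)
As t → ∞, higher modes decay exponentially faster. The n=1 mode dominates: v ~ c₁ sin(πx/1.9) e^{-λ₁t}.
Decay rate: λ₁ = 3.57π²/1.9² ≈ 9.76.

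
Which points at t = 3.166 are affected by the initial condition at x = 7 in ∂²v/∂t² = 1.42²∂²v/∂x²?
Domain of influence: [2.50428, 11.49572]. Data at x = 7 spreads outward at speed 1.42.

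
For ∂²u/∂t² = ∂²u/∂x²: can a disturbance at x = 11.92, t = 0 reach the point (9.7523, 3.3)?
Yes. The domain of dependence is [6.4523, 13.0523], and 11.92 ∈ [6.4523, 13.0523].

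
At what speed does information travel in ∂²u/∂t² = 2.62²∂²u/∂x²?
Speed = 2.62. Information travels along characteristics x = x₀ ± 2.62t.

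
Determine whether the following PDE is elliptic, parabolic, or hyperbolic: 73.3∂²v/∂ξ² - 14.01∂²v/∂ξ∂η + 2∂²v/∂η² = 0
Coefficients: A = 73.3, B = -14.01, C = 2. B² - 4AC = -390.1199, which is negative, so the equation is elliptic.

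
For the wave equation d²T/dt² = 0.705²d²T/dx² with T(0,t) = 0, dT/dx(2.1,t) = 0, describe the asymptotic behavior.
T oscillates (no decay). Energy is conserved; the solution oscillates indefinitely as standing waves.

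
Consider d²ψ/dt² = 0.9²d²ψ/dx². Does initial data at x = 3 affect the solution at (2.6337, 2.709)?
Yes. The domain of dependence is [0.1956, 5.0718], and 3 ∈ [0.1956, 5.0718].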